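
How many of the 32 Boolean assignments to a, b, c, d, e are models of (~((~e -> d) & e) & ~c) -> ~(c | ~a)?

Initial set: {((~((~e -> d) & e) & ~c) -> ~(c | ~a))}.
((~((~e -> d) & e) & ~c) -> ~(c | ~a)): β-rule — branch into ~(~((~e -> d) & e) & ~c)  //  ~(c | ~a).
  branch 1 (add ~(~((~e -> d) & e) & ~c)):
    ~(~((~e -> d) & e) & ~c): β-rule — branch into ~~((~e -> d) & e)  //  ~~c.
      branch 1.1 (add ~~((~e -> d) & e)):
        ~~((~e -> d) & e): α-rule — add (~e -> d), e.
        (~e -> d): β-rule — branch into ~~e  //  d.
          branch 1.1.1 (add ~~e):
            ○ open, literals {e=T}.
          branch 1.1.2 (add d):
            ○ open, literals {d=T, e=T}.
      branch 1.2 (add ~~c):
        ○ open, literals {c=T}.
  branch 2 (add ~(c | ~a)):
    ~(c | ~a): α-rule — add ~c, ~~a.
    ○ open, literals {a=T, c=F}.
0 branches closed, 4 open.
Each open branch fixes some atoms; the unmentioned ones are free. Counting distinct full assignments: branch {e=T} (a, b, c, d) contributes 16 new; branch {d=T, e=T} (a, b, c) contributes 0 new; branch {c=T} (a, b, d, e) contributes 8 new; branch {a=T, c=F} (b, d, e) contributes 4 new. Total: 28.

28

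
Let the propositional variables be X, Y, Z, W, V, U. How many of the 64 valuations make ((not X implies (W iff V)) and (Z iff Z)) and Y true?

24

Initial set: {(((not X implies (W iff V)) and (Z iff Z)) and Y)}.
(((not X implies (W iff V)) and (Z iff Z)) and Y): α-rule — add ((not X implies (W iff V)) and (Z iff Z)), Y.
((not X implies (W iff V)) and (Z iff Z)): α-rule — add (not X implies (W iff V)), (Z iff Z).
(not X implies (W iff V)): β-rule — branch into not not X  //  (W iff V).
  branch 1 (add not not X):
    (Z iff Z): β-rule — branch into Z, Z  //  not Z, not Z.
      branch 1.1 (add Z, Z):
        ○ open, literals {X=1, Y=1, Z=1}.
      branch 1.2 (add not Z, not Z):
        ○ open, literals {X=1, Y=1, Z=0}.
  branch 2 (add (W iff V)):
    (Z iff Z): β-rule — branch into Z, Z  //  not Z, not Z.
      branch 2.1 (add Z, Z):
        (W iff V): β-rule — branch into W, V  //  not W, not V.
          branch 2.1.1 (add W, V):
            ○ open, literals {V=1, W=1, Y=1, Z=1}.
          branch 2.1.2 (add not W, not V):
            ○ open, literals {V=0, W=0, Y=1, Z=1}.
      branch 2.2 (add not Z, not Z):
        (W iff V): β-rule — branch into W, V  //  not W, not V.
          branch 2.2.1 (add W, V):
            ○ open, literals {V=1, W=1, Y=1, Z=0}.
          branch 2.2.2 (add not W, not V):
            ○ open, literals {V=0, W=0, Y=1, Z=0}.
0 branches closed, 6 open.
Each open branch fixes some atoms; the unmentioned ones are free. Counting distinct full assignments: branch {X=1, Y=1, Z=1} (W, V, U) contributes 8 new; branch {X=1, Y=1, Z=0} (W, V, U) contributes 8 new; branch {V=1, W=1, Y=1, Z=1} (X, U) contributes 2 new; branch {V=0, W=0, Y=1, Z=1} (X, U) contributes 2 new; branch {V=1, W=1, Y=1, Z=0} (X, U) contributes 2 new; branch {V=0, W=0, Y=1, Z=0} (X, U) contributes 2 new. Total: 24.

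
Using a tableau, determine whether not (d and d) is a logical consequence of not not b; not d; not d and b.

Initial set: {T not not b; T not d; T (not d and b); F not (d and d)}.
T not not b: drop double negation, giving T b.
T (not d and b): α-rule — add T not d, T b.
F not (d and d): α-rule — add T d, T d.
× closes — contains both d and not d.
All 1 branch closes.
Every branch closed, so the premises entail the conclusion.

Yes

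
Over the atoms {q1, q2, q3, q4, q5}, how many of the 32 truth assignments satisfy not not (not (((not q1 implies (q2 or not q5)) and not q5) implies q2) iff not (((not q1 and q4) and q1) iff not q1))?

Initial set: {T not not (not (((not q1 implies (q2 or not q5)) and not q5) implies q2) iff not (((not q1 and q4) and q1) iff not q1))}.
T not not (not (((not q1 implies (q2 or not q5)) and not q5) implies q2) iff not (((not q1 and q4) and q1) iff not q1)): drop double negation, giving T (not (((not q1 implies (q2 or not q5)) and not q5) implies q2) iff not (((not q1 and q4) and q1) iff not q1)).
T (not (((not q1 implies (q2 or not q5)) and not q5) implies q2) iff not (((not q1 and q4) and q1) iff not q1)): β-rule — branch into T not (((not q1 implies (q2 or not q5)) and not q5) implies q2), T not (((not q1 and q4) and q1) iff not q1)  //  F not (((not q1 implies (q2 or not q5)) and not q5) implies q2), F not (((not q1 and q4) and q1) iff not q1).
  branch 1 (add T not (((not q1 implies (q2 or not q5)) and not q5) implies q2), T not (((not q1 and q4) and q1) iff not q1)):
    T not (((not q1 implies (q2 or not q5)) and not q5) implies q2): α-rule — add T ((not q1 implies (q2 or not q5)) and not q5), F q2.
    T ((not q1 implies (q2 or not q5)) and not q5): α-rule — add T (not q1 implies (q2 or not q5)), T not q5.
    T not (((not q1 and q4) and q1) iff not q1): β-rule — branch into T ((not q1 and q4) and q1), F not q1  //  F ((not q1 and q4) and q1), T not q1.
      branch 1.1 (add T ((not q1 and q4) and q1), F not q1):
        T ((not q1 and q4) and q1): α-rule — add T (not q1 and q4), T q1.
        T (not q1 and q4): α-rule — add T not q1, T q4.
        × closes — contains both q1 and not q1.
      branch 1.2 (add F ((not q1 and q4) and q1), T not q1):
        T (not q1 implies (q2 or not q5)): β-rule — branch into F not q1  //  T (q2 or not q5).
          branch 1.2.1 (add F not q1):
            × closes — contains both q1 and not q1.
          branch 1.2.2 (add T (q2 or not q5)):
            F ((not q1 and q4) and q1): β-rule — branch into F (not q1 and q4)  //  F q1.
              branch 1.2.2.1 (add F (not q1 and q4)):
                T (q2 or not q5): β-rule — branch into T q2  //  T not q5.
                  branch 1.2.2.1.1 (add T q2):
                    × closes — contains both q2 and not q2.
                  branch 1.2.2.1.2 (add T not q5):
                    F (not q1 and q4): β-rule — branch into F not q1  //  F q4.
                      branch 1.2.2.1.2.1 (add F not q1):
                        × closes — contains both q1 and not q1.
                      branch 1.2.2.1.2.2 (add F q4):
                        ○ open, literals {q1=F, q2=F, q4=F, q5=F}.
              branch 1.2.2.2 (add F q1):
                T (q2 or not q5): β-rule — branch into T q2  //  T not q5.
                  branch 1.2.2.2.1 (add T q2):
                    × closes — contains both q2 and not q2.
                  branch 1.2.2.2.2 (add T not q5):
                    ○ open, literals {q1=F, q2=F, q5=F}.
  branch 2 (add F not (((not q1 implies (q2 or not q5)) and not q5) implies q2), F not (((not q1 and q4) and q1) iff not q1)):
    F not (((not q1 implies (q2 or not q5)) and not q5) implies q2): β-rule — branch into F ((not q1 implies (q2 or not q5)) and not q5)  //  T q2.
      branch 2.1 (add F ((not q1 implies (q2 or not q5)) and not q5)):
        F not (((not q1 and q4) and q1) iff not q1): β-rule — branch into T ((not q1 and q4) and q1), T not q1  //  F ((not q1 and q4) and q1), F not q1.
          branch 2.1.1 (add T ((not q1 and q4) and q1), T not q1):
            T ((not q1 and q4) and q1): α-rule — add T (not q1 and q4), T q1.
            × closes — contains both q1 and not q1.
          branch 2.1.2 (add F ((not q1 and q4) and q1), F not q1):
            F ((not q1 implies (q2 or not q5)) and not q5): β-rule — branch into F (not q1 implies (q2 or not q5))  //  F not q5.
              branch 2.1.2.1 (add F (not q1 implies (q2 or not q5))):
                F (not q1 implies (q2 or not q5)): α-rule — add T not q1, F (q2 or not q5).
                × closes — contains both q1 and not q1.
              branch 2.1.2.2 (add F not q5):
                F ((not q1 and q4) and q1): β-rule — branch into F (not q1 and q4)  //  F q1.
                  branch 2.1.2.2.1 (add F (not q1 and q4)):
                    F (not q1 and q4): β-rule — branch into F not q1  //  F q4.
                      branch 2.1.2.2.1.1 (add F not q1):
                        ○ open, literals {q1=T, q5=T}.
                      branch 2.1.2.2.1.2 (add F q4):
                        ○ open, literals {q1=T, q4=F, q5=T}.
                  branch 2.1.2.2.2 (add F q1):
                    × closes — contains both q1 and not q1.
      branch 2.2 (add T q2):
        F not (((not q1 and q4) and q1) iff not q1): β-rule — branch into T ((not q1 and q4) and q1), T not q1  //  F ((not q1 and q4) and q1), F not q1.
          branch 2.2.1 (add T ((not q1 and q4) and q1), T not q1):
            T ((not q1 and q4) and q1): α-rule — add T (not q1 and q4), T q1.
            × closes — contains both q1 and not q1.
          branch 2.2.2 (add F ((not q1 and q4) and q1), F not q1):
            F ((not q1 and q4) and q1): β-rule — branch into F (not q1 and q4)  //  F q1.
              branch 2.2.2.1 (add F (not q1 and q4)):
                F (not q1 and q4): β-rule — branch into F not q1  //  F q4.
                  branch 2.2.2.1.1 (add F not q1):
                    ○ open, literals {q1=T, q2=T}.
                  branch 2.2.2.1.2 (add F q4):
                    ○ open, literals {q1=T, q2=T, q4=F}.
              branch 2.2.2.2 (add F q1):
                × closes — contains both q1 and not q1.
10 branches closed, 6 open.
Each open branch fixes some atoms; the unmentioned ones are free. Counting distinct full assignments: branch {q1=F, q2=F, q4=F, q5=F} (q3) contributes 2 new; branch {q1=F, q2=F, q5=F} (q3, q4) contributes 2 new; branch {q1=T, q5=T} (q2, q3, q4) contributes 8 new; branch {q1=T, q4=F, q5=T} (q2, q3) contributes 0 new; branch {q1=T, q2=T} (q3, q4, q5) contributes 4 new; branch {q1=T, q2=T, q4=F} (q3, q5) contributes 0 new. Total: 16.

16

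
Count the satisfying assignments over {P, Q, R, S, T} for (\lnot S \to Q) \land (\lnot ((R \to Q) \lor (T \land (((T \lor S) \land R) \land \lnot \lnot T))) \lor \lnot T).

Initial set: {T ((\lnot S \to Q) \land (\lnot ((R \to Q) \lor (T \land (((T \lor S) \land R) \land \lnot \lnot T))) \lor \lnot T))}.
T ((\lnot S \to Q) \land (\lnot ((R \to Q) \lor (T \land (((T \lor S) \land R) \land \lnot \lnot T))) \lor \lnot T)): α-rule — add T (\lnot S \to Q), T (\lnot ((R \to Q) \lor (T \land (((T \lor S) \land R) \land \lnot \lnot T))) \lor \lnot T).
T (\lnot S \to Q): β-rule — branch into F \lnot S  //  T Q.
  branch 1 (add F \lnot S):
    T (\lnot ((R \to Q) \lor (T \land (((T \lor S) \land R) \land \lnot \lnot T))) \lor \lnot T): β-rule — branch into T \lnot ((R \to Q) \lor (T \land (((T \lor S) \land R) \land \lnot \lnot T)))  //  T \lnot T.
      branch 1.1 (add T \lnot ((R \to Q) \lor (T \land (((T \lor S) \land R) \land \lnot \lnot T)))):
        T \lnot ((R \to Q) \lor (T \land (((T \lor S) \land R) \land \lnot \lnot T))): α-rule — add F (R \to Q), F (T \land (((T \lor S) \land R) \land \lnot \lnot T)).
        F (R \to Q): α-rule — add T R, F Q.
        F (T \land (((T \lor S) \land R) \land \lnot \lnot T)): β-rule — branch into F T  //  F (((T \lor S) \land R) \land \lnot \lnot T).
          branch 1.1.1 (add F T):
            ○ open, literals {Q=F, R=T, S=T, T=F}.
          branch 1.1.2 (add F (((T \lor S) \land R) \land \lnot \lnot T)):
            F (((T \lor S) \land R) \land \lnot \lnot T): β-rule — branch into F ((T \lor S) \land R)  //  F \lnot \lnot T.
              branch 1.1.2.1 (add F ((T \lor S) \land R)):
                F ((T \lor S) \land R): β-rule — branch into F (T \lor S)  //  F R.
                  branch 1.1.2.1.1 (add F (T \lor S)):
                    F (T \lor S): α-rule — add F T, F S.
                    × closes — contains both S and \lnot S.
                  branch 1.1.2.1.2 (add F R):
                    × closes — contains both R and \lnot R.
              branch 1.1.2.2 (add F \lnot \lnot T):
                F \lnot \lnot T: drop double negation, giving F T.
                ○ open, literals {Q=F, R=T, S=T, T=F}.
      branch 1.2 (add T \lnot T):
        ○ open, literals {S=T, T=F}.
  branch 2 (add T Q):
    T (\lnot ((R \to Q) \lor (T \land (((T \lor S) \land R) \land \lnot \lnot T))) \lor \lnot T): β-rule — branch into T \lnot ((R \to Q) \lor (T \land (((T \lor S) \land R) \land \lnot \lnot T)))  //  T \lnot T.
      branch 2.1 (add T \lnot ((R \to Q) \lor (T \land (((T \lor S) \land R) \land \lnot \lnot T)))):
        T \lnot ((R \to Q) \lor (T \land (((T \lor S) \land R) \land \lnot \lnot T))): α-rule — add F (R \to Q), F (T \land (((T \lor S) \land R) \land \lnot \lnot T)).
        F (R \to Q): α-rule — add T R, F Q.
        × closes — contains both Q and \lnot Q.
      branch 2.2 (add T \lnot T):
        ○ open, literals {Q=T, T=F}.
3 branches closed, 4 open.
Each open branch fixes some atoms; the unmentioned ones are free. Counting distinct full assignments: branch {Q=F, R=T, S=T, T=F} (P) contributes 2 new; branch {Q=F, R=T, S=T, T=F} (P) contributes 0 new; branch {S=T, T=F} (P, Q, R) contributes 6 new; branch {Q=T, T=F} (P, R, S) contributes 4 new. Total: 12.

12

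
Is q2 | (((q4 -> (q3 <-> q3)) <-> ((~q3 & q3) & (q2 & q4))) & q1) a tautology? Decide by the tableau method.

Assume the negation and expand:
Initial set: {~(q2 | (((q4 -> (q3 <-> q3)) <-> ((~q3 & q3) & (q2 & q4))) & q1))}.
~(q2 | (((q4 -> (q3 <-> q3)) <-> ((~q3 & q3) & (q2 & q4))) & q1)): α-rule — add ~q2, ~(((q4 -> (q3 <-> q3)) <-> ((~q3 & q3) & (q2 & q4))) & q1).
~(((q4 -> (q3 <-> q3)) <-> ((~q3 & q3) & (q2 & q4))) & q1): β-rule — branch into ~((q4 -> (q3 <-> q3)) <-> ((~q3 & q3) & (q2 & q4)))  //  ~q1.
  branch 1 (add ~((q4 -> (q3 <-> q3)) <-> ((~q3 & q3) & (q2 & q4)))):
    ~((q4 -> (q3 <-> q3)) <-> ((~q3 & q3) & (q2 & q4))): β-rule — branch into (q4 -> (q3 <-> q3)), ~((~q3 & q3) & (q2 & q4))  //  ~(q4 -> (q3 <-> q3)), ((~q3 & q3) & (q2 & q4)).
      branch 1.1 (add (q4 -> (q3 <-> q3)), ~((~q3 & q3) & (q2 & q4))):
        (q4 -> (q3 <-> q3)): β-rule — branch into ~q4  //  (q3 <-> q3).
          branch 1.1.1 (add ~q4):
            ~((~q3 & q3) & (q2 & q4)): β-rule — branch into ~(~q3 & q3)  //  ~(q2 & q4).
              branch 1.1.1.1 (add ~(~q3 & q3)):
                ~(~q3 & q3): β-rule — branch into ~~q3  //  ~q3.
                  branch 1.1.1.1.1 (add ~~q3):
                    ○ open, literals {q2=0, q3=1, q4=0}.
                  branch 1.1.1.1.2 (add ~q3):
                    ○ open, literals {q2=0, q3=0, q4=0}.
              branch 1.1.1.2 (add ~(q2 & q4)):
                ~(q2 & q4): β-rule — branch into ~q2  //  ~q4.
                  branch 1.1.1.2.1 (add ~q2):
                    ○ open, literals {q2=0, q4=0}.
                  branch 1.1.1.2.2 (add ~q4):
                    ○ open, literals {q2=0, q4=0}.
          branch 1.1.2 (add (q3 <-> q3)):
            ~((~q3 & q3) & (q2 & q4)): β-rule — branch into ~(~q3 & q3)  //  ~(q2 & q4).
              branch 1.1.2.1 (add ~(~q3 & q3)):
                (q3 <-> q3): β-rule — branch into q3, q3  //  ~q3, ~q3.
                  branch 1.1.2.1.1 (add q3, q3):
                    ~(~q3 & q3): β-rule — branch into ~~q3  //  ~q3.
                      branch 1.1.2.1.1.1 (add ~~q3):
                        ○ open, literals {q2=0, q3=1}.
                      branch 1.1.2.1.1.2 (add ~q3):
                        × closes — contains both q3 and ~q3.
                  branch 1.1.2.1.2 (add ~q3, ~q3):
                    ~(~q3 & q3): β-rule — branch into ~~q3  //  ~q3.
                      branch 1.1.2.1.2.1 (add ~~q3):
                        × closes — contains both q3 and ~q3.
                      branch 1.1.2.1.2.2 (add ~q3):
                        ○ open, literals {q2=0, q3=0}.
              branch 1.1.2.2 (add ~(q2 & q4)):
                (q3 <-> q3): β-rule — branch into q3, q3  //  ~q3, ~q3.
                  branch 1.1.2.2.1 (add q3, q3):
                    ~(q2 & q4): β-rule — branch into ~q2  //  ~q4.
                      branch 1.1.2.2.1.1 (add ~q2):
                        ○ open, literals {q2=0, q3=1}.
                      branch 1.1.2.2.1.2 (add ~q4):
                        ○ open, literals {q2=0, q3=1, q4=0}.
                  branch 1.1.2.2.2 (add ~q3, ~q3):
                    ~(q2 & q4): β-rule — branch into ~q2  //  ~q4.
                      branch 1.1.2.2.2.1 (add ~q2):
                        ○ open, literals {q2=0, q3=0}.
                      branch 1.1.2.2.2.2 (add ~q4):
                        ○ open, literals {q2=0, q3=0, q4=0}.
      branch 1.2 (add ~(q4 -> (q3 <-> q3)), ((~q3 & q3) & (q2 & q4))):
        ~(q4 -> (q3 <-> q3)): α-rule — add q4, ~(q3 <-> q3).
        ((~q3 & q3) & (q2 & q4)): α-rule — add (~q3 & q3), (q2 & q4).
        (~q3 & q3): α-rule — add ~q3, q3.
        × closes — contains both q3 and ~q3.
  branch 2 (add ~q1):
    ○ open, literals {q1=0, q2=0}.
3 branches closed, 11 open.
An open branch gives a countermodel: q2=0, q3=1, q4=0 (unmentioned atoms arbitrary); under it the original formula is false.

Not valid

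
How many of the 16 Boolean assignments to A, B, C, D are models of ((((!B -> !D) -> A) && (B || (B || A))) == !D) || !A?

12

Initial set: {(((((!B -> !D) -> A) && (B || (B || A))) == !D) || !A)}.
(((((!B -> !D) -> A) && (B || (B || A))) == !D) || !A): β-rule — branch into ((((!B -> !D) -> A) && (B || (B || A))) == !D)  //  !A.
  branch 1 (add ((((!B -> !D) -> A) && (B || (B || A))) == !D)):
    ((((!B -> !D) -> A) && (B || (B || A))) == !D): β-rule — branch into (((!B -> !D) -> A) && (B || (B || A))), !D  //  !(((!B -> !D) -> A) && (B || (B || A))), !!D.
      branch 1.1 (add (((!B -> !D) -> A) && (B || (B || A))), !D):
        (((!B -> !D) -> A) && (B || (B || A))): α-rule — add ((!B -> !D) -> A), (B || (B || A)).
        ((!B -> !D) -> A): β-rule — branch into !(!B -> !D)  //  A.
          branch 1.1.1 (add !(!B -> !D)):
            !(!B -> !D): α-rule — add !B, !!D.
            × closes — contains both D and !D.
          branch 1.1.2 (add A):
            (B || (B || A)): β-rule — branch into B  //  (B || A).
              branch 1.1.2.1 (add B):
                ○ open, literals {A=T, B=T, D=F}.
              branch 1.1.2.2 (add (B || A)):
                (B || A): β-rule — branch into B  //  A.
                  branch 1.1.2.2.1 (add B):
                    ○ open, literals {A=T, B=T, D=F}.
                  branch 1.1.2.2.2 (add A):
                    ○ open, literals {A=T, D=F}.
      branch 1.2 (add !(((!B -> !D) -> A) && (B || (B || A))), !!D):
        !(((!B -> !D) -> A) && (B || (B || A))): β-rule — branch into !((!B -> !D) -> A)  //  !(B || (B || A)).
          branch 1.2.1 (add !((!B -> !D) -> A)):
            !((!B -> !D) -> A): α-rule — add (!B -> !D), !A.
            (!B -> !D): β-rule — branch into !!B  //  !D.
              branch 1.2.1.1 (add !!B):
                ○ open, literals {A=F, B=T, D=T}.
              branch 1.2.1.2 (add !D):
                × closes — contains both D and !D.
          branch 1.2.2 (add !(B || (B || A))):
            !(B || (B || A)): α-rule — add !B, !(B || A).
            !(B || A): α-rule — add !B, !A.
            ○ open, literals {A=F, B=F, D=T}.
  branch 2 (add !A):
    ○ open, literals {A=F}.
2 branches closed, 6 open.
Each open branch fixes some atoms; the unmentioned ones are free. Counting distinct full assignments: branch {A=T, B=T, D=F} (C) contributes 2 new; branch {A=T, B=T, D=F} (C) contributes 0 new; branch {A=T, D=F} (B, C) contributes 2 new; branch {A=F, B=T, D=T} (C) contributes 2 new; branch {A=F, B=F, D=T} (C) contributes 2 new; branch {A=F} (B, C, D) contributes 4 new. Total: 12.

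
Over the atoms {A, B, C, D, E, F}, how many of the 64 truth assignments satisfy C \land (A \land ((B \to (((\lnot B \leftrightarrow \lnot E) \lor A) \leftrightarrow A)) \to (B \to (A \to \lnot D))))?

12

Initial set: {(C \land (A \land ((B \to (((\lnot B \leftrightarrow \lnot E) \lor A) \leftrightarrow A)) \to (B \to (A \to \lnot D)))))}.
(C \land (A \land ((B \to (((\lnot B \leftrightarrow \lnot E) \lor A) \leftrightarrow A)) \to (B \to (A \to \lnot D))))): α-rule — add C, (A \land ((B \to (((\lnot B \leftrightarrow \lnot E) \lor A) \leftrightarrow A)) \to (B \to (A \to \lnot D)))).
(A \land ((B \to (((\lnot B \leftrightarrow \lnot E) \lor A) \leftrightarrow A)) \to (B \to (A \to \lnot D)))): α-rule — add A, ((B \to (((\lnot B \leftrightarrow \lnot E) \lor A) \leftrightarrow A)) \to (B \to (A \to \lnot D))).
((B \to (((\lnot B \leftrightarrow \lnot E) \lor A) \leftrightarrow A)) \to (B \to (A \to \lnot D))): β-rule — branch into \lnot (B \to (((\lnot B \leftrightarrow \lnot E) \lor A) \leftrightarrow A))  //  (B \to (A \to \lnot D)).
  branch 1 (add \lnot (B \to (((\lnot B \leftrightarrow \lnot E) \lor A) \leftrightarrow A))):
    \lnot (B \to (((\lnot B \leftrightarrow \lnot E) \lor A) \leftrightarrow A)): α-rule — add B, \lnot (((\lnot B \leftrightarrow \lnot E) \lor A) \leftrightarrow A).
    \lnot (((\lnot B \leftrightarrow \lnot E) \lor A) \leftrightarrow A): β-rule — branch into ((\lnot B \leftrightarrow \lnot E) \lor A), \lnot A  //  \lnot ((\lnot B \leftrightarrow \lnot E) \lor A), A.
      branch 1.1 (add ((\lnot B \leftrightarrow \lnot E) \lor A), \lnot A):
        × closes — contains both A and \lnot A.
      branch 1.2 (add \lnot ((\lnot B \leftrightarrow \lnot E) \lor A), A):
        \lnot ((\lnot B \leftrightarrow \lnot E) \lor A): α-rule — add \lnot (\lnot B \leftrightarrow \lnot E), \lnot A.
        × closes — contains both A and \lnot A.
  branch 2 (add (B \to (A \to \lnot D))):
    (B \to (A \to \lnot D)): β-rule — branch into \lnot B  //  (A \to \lnot D).
      branch 2.1 (add \lnot B):
        ○ open, literals {A=true, B=false, C=true}.
      branch 2.2 (add (A \to \lnot D)):
        (A \to \lnot D): β-rule — branch into \lnot A  //  \lnot D.
          branch 2.2.1 (add \lnot A):
            × closes — contains both A and \lnot A.
          branch 2.2.2 (add \lnot D):
            ○ open, literals {A=true, C=true, D=false}.
3 branches closed, 2 open.
Each open branch fixes some atoms; the unmentioned ones are free. Counting distinct full assignments: branch {A=true, B=false, C=true} (D, E, F) contributes 8 new; branch {A=true, C=true, D=false} (B, E, F) contributes 4 new. Total: 12.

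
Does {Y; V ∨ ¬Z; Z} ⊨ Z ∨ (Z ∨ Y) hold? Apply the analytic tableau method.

Initial set: {Y; (V ∨ ¬Z); Z; ¬(Z ∨ (Z ∨ Y))}.
¬(Z ∨ (Z ∨ Y)): α-rule — add ¬Z, ¬(Z ∨ Y).
× closes — contains both Z and ¬Z.
All 1 branch closes.
Every branch closed, so the premises entail the conclusion.

Yes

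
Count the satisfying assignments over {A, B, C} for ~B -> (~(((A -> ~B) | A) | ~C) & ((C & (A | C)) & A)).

4

Initial set: {T (~B -> (~(((A -> ~B) | A) | ~C) & ((C & (A | C)) & A)))}.
T (~B -> (~(((A -> ~B) | A) | ~C) & ((C & (A | C)) & A))): β-rule — branch into F ~B  //  T (~(((A -> ~B) | A) | ~C) & ((C & (A | C)) & A)).
  branch 1 (add F ~B):
    ○ open, literals {B=1}.
  branch 2 (add T (~(((A -> ~B) | A) | ~C) & ((C & (A | C)) & A))):
    T (~(((A -> ~B) | A) | ~C) & ((C & (A | C)) & A)): α-rule — add T ~(((A -> ~B) | A) | ~C), T ((C & (A | C)) & A).
    T ~(((A -> ~B) | A) | ~C): α-rule — add F ((A -> ~B) | A), F ~C.
    T ((C & (A | C)) & A): α-rule — add T (C & (A | C)), T A.
    F ((A -> ~B) | A): α-rule — add F (A -> ~B), F A.
    × closes — contains both A and ~A.
1 branch closed, 1 open.
Each open branch fixes some atoms; the unmentioned ones are free. Counting distinct full assignments: branch {B=1} (A, C) contributes 4 new. Total: 4.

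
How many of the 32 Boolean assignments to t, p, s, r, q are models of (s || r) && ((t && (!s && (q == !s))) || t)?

12

Initial set: {((s || r) && ((t && (!s && (q == !s))) || t))}.
((s || r) && ((t && (!s && (q == !s))) || t)): α-rule — add (s || r), ((t && (!s && (q == !s))) || t).
(s || r): β-rule — branch into s  //  r.
  branch 1 (add s):
    ((t && (!s && (q == !s))) || t): β-rule — branch into (t && (!s && (q == !s)))  //  t.
      branch 1.1 (add (t && (!s && (q == !s)))):
        (t && (!s && (q == !s))): α-rule — add t, (!s && (q == !s)).
        (!s && (q == !s)): α-rule — add !s, (q == !s).
        × closes — contains both s and !s.
      branch 1.2 (add t):
        ○ open, literals {s=1, t=1}.
  branch 2 (add r):
    ((t && (!s && (q == !s))) || t): β-rule — branch into (t && (!s && (q == !s)))  //  t.
      branch 2.1 (add (t && (!s && (q == !s)))):
        (t && (!s && (q == !s))): α-rule — add t, (!s && (q == !s)).
        (!s && (q == !s)): α-rule — add !s, (q == !s).
        (q == !s): β-rule — branch into q, !s  //  !q, !!s.
          branch 2.1.1 (add q, !s):
            ○ open, literals {q=1, r=1, s=0, t=1}.
          branch 2.1.2 (add !q, !!s):
            × closes — contains both s and !s.
      branch 2.2 (add t):
        ○ open, literals {r=1, t=1}.
2 branches closed, 3 open.
Each open branch fixes some atoms; the unmentioned ones are free. Counting distinct full assignments: branch {s=1, t=1} (p, r, q) contributes 8 new; branch {q=1, r=1, s=0, t=1} (p) contributes 2 new; branch {r=1, t=1} (p, s, q) contributes 2 new. Total: 12.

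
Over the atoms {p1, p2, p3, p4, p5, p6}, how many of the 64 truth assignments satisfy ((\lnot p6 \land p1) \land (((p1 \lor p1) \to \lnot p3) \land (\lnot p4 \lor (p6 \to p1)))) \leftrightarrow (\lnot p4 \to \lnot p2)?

Initial set: {(((\lnot p6 \land p1) \land (((p1 \lor p1) \to \lnot p3) \land (\lnot p4 \lor (p6 \to p1)))) \leftrightarrow (\lnot p4 \to \lnot p2))}.
(((\lnot p6 \land p1) \land (((p1 \lor p1) \to \lnot p3) \land (\lnot p4 \lor (p6 \to p1)))) \leftrightarrow (\lnot p4 \to \lnot p2)): β-rule — branch into ((\lnot p6 \land p1) \land (((p1 \lor p1) \to \lnot p3) \land (\lnot p4 \lor (p6 \to p1)))), (\lnot p4 \to \lnot p2)  //  \lnot ((\lnot p6 \land p1) \land (((p1 \lor p1) \to \lnot p3) \land (\lnot p4 \lor (p6 \to p1)))), \lnot (\lnot p4 \to \lnot p2).
  branch 1 (add ((\lnot p6 \land p1) \land (((p1 \lor p1) \to \lnot p3) \land (\lnot p4 \lor (p6 \to p1)))), (\lnot p4 \to \lnot p2)):
    ((\lnot p6 \land p1) \land (((p1 \lor p1) \to \lnot p3) \land (\lnot p4 \lor (p6 \to p1)))): α-rule — add (\lnot p6 \land p1), (((p1 \lor p1) \to \lnot p3) \land (\lnot p4 \lor (p6 \to p1))).
    (\lnot p6 \land p1): α-rule — add \lnot p6, p1.
    (((p1 \lor p1) \to \lnot p3) \land (\lnot p4 \lor (p6 \to p1))): α-rule — add ((p1 \lor p1) \to \lnot p3), (\lnot p4 \lor (p6 \to p1)).
    (\lnot p4 \to \lnot p2): β-rule — branch into \lnot \lnot p4  //  \lnot p2.
      branch 1.1 (add \lnot \lnot p4):
        ((p1 \lor p1) \to \lnot p3): β-rule — branch into \lnot (p1 \lor p1)  //  \lnot p3.
          branch 1.1.1 (add \lnot (p1 \lor p1)):
            \lnot (p1 \lor p1): α-rule — add \lnot p1, \lnot p1.
            × closes — contains both p1 and \lnot p1.
          branch 1.1.2 (add \lnot p3):
            (\lnot p4 \lor (p6 \to p1)): β-rule — branch into \lnot p4  //  (p6 \to p1).
              branch 1.1.2.1 (add \lnot p4):
                × closes — contains both p4 and \lnot p4.
              branch 1.1.2.2 (add (p6 \to p1)):
                (p6 \to p1): β-rule — branch into \lnot p6  //  p1.
                  branch 1.1.2.2.1 (add \lnot p6):
                    ○ open, literals {p1=true, p3=false, p4=true, p6=false}.
                  branch 1.1.2.2.2 (add p1):
                    ○ open, literals {p1=true, p3=false, p4=true, p6=false}.
      branch 1.2 (add \lnot p2):
        ((p1 \lor p1) \to \lnot p3): β-rule — branch into \lnot (p1 \lor p1)  //  \lnot p3.
          branch 1.2.1 (add \lnot (p1 \lor p1)):
            \lnot (p1 \lor p1): α-rule — add \lnot p1, \lnot p1.
            × closes — contains both p1 and \lnot p1.
          branch 1.2.2 (add \lnot p3):
            (\lnot p4 \lor (p6 \to p1)): β-rule — branch into \lnot p4  //  (p6 \to p1).
              branch 1.2.2.1 (add \lnot p4):
                ○ open, literals {p1=true, p2=false, p3=false, p4=false, p6=false}.
              branch 1.2.2.2 (add (p6 \to p1)):
                (p6 \to p1): β-rule — branch into \lnot p6  //  p1.
                  branch 1.2.2.2.1 (add \lnot p6):
                    ○ open, literals {p1=true, p2=false, p3=false, p6=false}.
                  branch 1.2.2.2.2 (add p1):
                    ○ open, literals {p1=true, p2=false, p3=false, p6=false}.
  branch 2 (add \lnot ((\lnot p6 \land p1) \land (((p1 \lor p1) \to \lnot p3) \land (\lnot p4 \lor (p6 \to p1)))), \lnot (\lnot p4 \to \lnot p2)):
    \lnot (\lnot p4 \to \lnot p2): α-rule — add \lnot p4, \lnot \lnot p2.
    \lnot ((\lnot p6 \land p1) \land (((p1 \lor p1) \to \lnot p3) \land (\lnot p4 \lor (p6 \to p1)))): β-rule — branch into \lnot (\lnot p6 \land p1)  //  \lnot (((p1 \lor p1) \to \lnot p3) \land (\lnot p4 \lor (p6 \to p1))).
      branch 2.1 (add \lnot (\lnot p6 \land p1)):
        \lnot (\lnot p6 \land p1): β-rule — branch into \lnot \lnot p6  //  \lnot p1.
          branch 2.1.1 (add \lnot \lnot p6):
            ○ open, literals {p2=true, p4=false, p6=true}.
          branch 2.1.2 (add \lnot p1):
            ○ open, literals {p1=false, p2=true, p4=false}.
      branch 2.2 (add \lnot (((p1 \lor p1) \to \lnot p3) \land (\lnot p4 \lor (p6 \to p1)))):
        \lnot (((p1 \lor p1) \to \lnot p3) \land (\lnot p4 \lor (p6 \to p1))): β-rule — branch into \lnot ((p1 \lor p1) \to \lnot p3)  //  \lnot (\lnot p4 \lor (p6 \to p1)).
          branch 2.2.1 (add \lnot ((p1 \lor p1) \to \lnot p3)):
            \lnot ((p1 \lor p1) \to \lnot p3): α-rule — add (p1 \lor p1), \lnot \lnot p3.
            (p1 \lor p1): β-rule — branch into p1  //  p1.
              branch 2.2.1.1 (add p1):
                ○ open, literals {p1=true, p2=true, p3=true, p4=false}.
              branch 2.2.1.2 (add p1):
                ○ open, literals {p1=true, p2=true, p3=true, p4=false}.
          branch 2.2.2 (add \lnot (\lnot p4 \lor (p6 \to p1))):
            \lnot (\lnot p4 \lor (p6 \to p1)): α-rule — add \lnot \lnot p4, \lnot (p6 \to p1).
            × closes — contains both p4 and \lnot p4.
4 branches closed, 9 open.
Each open branch fixes some atoms; the unmentioned ones are free. Counting distinct full assignments: branch {p1=true, p3=false, p4=true, p6=false} (p2, p5) contributes 4 new; branch {p1=true, p3=false, p4=true, p6=false} (p2, p5) contributes 0 new; branch {p1=true, p2=false, p3=false, p4=false, p6=false} (p5) contributes 2 new; branch {p1=true, p2=false, p3=false, p6=false} (p4, p5) contributes 0 new; branch {p1=true, p2=false, p3=false, p6=false} (p4, p5) contributes 0 new; branch {p2=true, p4=false, p6=true} (p1, p3, p5) contributes 8 new; branch {p1=false, p2=true, p4=false} (p3, p5, p6) contributes 4 new; branch {p1=true, p2=true, p3=true, p4=false} (p5, p6) contributes 2 new; branch {p1=true, p2=true, p3=true, p4=false} (p5, p6) contributes 0 new. Total: 20.

20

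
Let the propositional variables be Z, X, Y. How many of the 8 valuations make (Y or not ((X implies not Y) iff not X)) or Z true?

Initial set: {T ((Y or not ((X implies not Y) iff not X)) or Z)}.
T ((Y or not ((X implies not Y) iff not X)) or Z): β-rule — branch into T (Y or not ((X implies not Y) iff not X))  //  T Z.
  branch 1 (add T (Y or not ((X implies not Y) iff not X))):
    T (Y or not ((X implies not Y) iff not X)): β-rule — branch into T Y  //  T not ((X implies not Y) iff not X).
      branch 1.1 (add T Y):
        ○ open, literals {Y=true}.
      branch 1.2 (add T not ((X implies not Y) iff not X)):
        T not ((X implies not Y) iff not X): β-rule — branch into T (X implies not Y), F not X  //  F (X implies not Y), T not X.
          branch 1.2.1 (add T (X implies not Y), F not X):
            T (X implies not Y): β-rule — branch into F X  //  T not Y.
              branch 1.2.1.1 (add F X):
                × closes — contains both X and not X.
              branch 1.2.1.2 (add T not Y):
                ○ open, literals {X=true, Y=false}.
          branch 1.2.2 (add F (X implies not Y), T not X):
            F (X implies not Y): α-rule — add T X, F not Y.
            × closes — contains both X and not X.
  branch 2 (add T Z):
    ○ open, literals {Z=true}.
2 branches closed, 3 open.
Each open branch fixes some atoms; the unmentioned ones are free. Counting distinct full assignments: branch {Y=true} (Z, X) contributes 4 new; branch {X=true, Y=false} (Z) contributes 2 new; branch {Z=true} (X, Y) contributes 1 new. Total: 7.

7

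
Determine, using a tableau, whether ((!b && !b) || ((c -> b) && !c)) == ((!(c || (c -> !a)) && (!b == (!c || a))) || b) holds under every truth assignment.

Assume the negation and expand:
Initial set: {F (((!b && !b) || ((c -> b) && !c)) == ((!(c || (c -> !a)) && (!b == (!c || a))) || b))}.
F (((!b && !b) || ((c -> b) && !c)) == ((!(c || (c -> !a)) && (!b == (!c || a))) || b)): β-rule — branch into T ((!b && !b) || ((c -> b) && !c)), F ((!(c || (c -> !a)) && (!b == (!c || a))) || b)  //  F ((!b && !b) || ((c -> b) && !c)), T ((!(c || (c -> !a)) && (!b == (!c || a))) || b).
  branch 1 (add T ((!b && !b) || ((c -> b) && !c)), F ((!(c || (c -> !a)) && (!b == (!c || a))) || b)):
    F ((!(c || (c -> !a)) && (!b == (!c || a))) || b): α-rule — add F (!(c || (c -> !a)) && (!b == (!c || a))), F b.
    T ((!b && !b) || ((c -> b) && !c)): β-rule — branch into T (!b && !b)  //  T ((c -> b) && !c).
      branch 1.1 (add T (!b && !b)):
        T (!b && !b): α-rule — add T !b, T !b.
        F (!(c || (c -> !a)) && (!b == (!c || a))): β-rule — branch into F !(c || (c -> !a))  //  F (!b == (!c || a)).
          branch 1.1.1 (add F !(c || (c -> !a))):
            F !(c || (c -> !a)): β-rule — branch into T c  //  T (c -> !a).
              branch 1.1.1.1 (add T c):
                ○ open, literals {b=0, c=1}.
              branch 1.1.1.2 (add T (c -> !a)):
                T (c -> !a): β-rule — branch into F c  //  T !a.
                  branch 1.1.1.2.1 (add F c):
                    ○ open, literals {b=0, c=0}.
                  branch 1.1.1.2.2 (add T !a):
                    ○ open, literals {a=0, b=0}.
          branch 1.1.2 (add F (!b == (!c || a))):
            F (!b == (!c || a)): β-rule — branch into T !b, F (!c || a)  //  F !b, T (!c || a).
              branch 1.1.2.1 (add T !b, F (!c || a)):
                F (!c || a): α-rule — add F !c, F a.
                ○ open, literals {a=0, b=0, c=1}.
              branch 1.1.2.2 (add F !b, T (!c || a)):
                × closes — contains both b and !b.
      branch 1.2 (add T ((c -> b) && !c)):
        T ((c -> b) && !c): α-rule — add T (c -> b), T !c.
        F (!(c || (c -> !a)) && (!b == (!c || a))): β-rule — branch into F !(c || (c -> !a))  //  F (!b == (!c || a)).
          branch 1.2.1 (add F !(c || (c -> !a))):
            T (c -> b): β-rule — branch into F c  //  T b.
              branch 1.2.1.1 (add F c):
                F !(c || (c -> !a)): β-rule — branch into T c  //  T (c -> !a).
                  branch 1.2.1.1.1 (add T c):
                    × closes — contains both c and !c.
                  branch 1.2.1.1.2 (add T (c -> !a)):
                    T (c -> !a): β-rule — branch into F c  //  T !a.
                      branch 1.2.1.1.2.1 (add F c):
                        ○ open, literals {b=0, c=0}.
                      branch 1.2.1.1.2.2 (add T !a):
                        ○ open, literals {a=0, b=0, c=0}.
              branch 1.2.1.2 (add T b):
                × closes — contains both b and !b.
          branch 1.2.2 (add F (!b == (!c || a))):
            T (c -> b): β-rule — branch into F c  //  T b.
              branch 1.2.2.1 (add F c):
                F (!b == (!c || a)): β-rule — branch into T !b, F (!c || a)  //  F !b, T (!c || a).
                  branch 1.2.2.1.1 (add T !b, F (!c || a)):
                    F (!c || a): α-rule — add F !c, F a.
                    × closes — contains both c and !c.
                  branch 1.2.2.1.2 (add F !b, T (!c || a)):
                    × closes — contains both b and !b.
              branch 1.2.2.2 (add T b):
                × closes — contains both b and !b.
  branch 2 (add F ((!b && !b) || ((c -> b) && !c)), T ((!(c || (c -> !a)) && (!b == (!c || a))) || b)):
    F ((!b && !b) || ((c -> b) && !c)): α-rule — add F (!b && !b), F ((c -> b) && !c).
    T ((!(c || (c -> !a)) && (!b == (!c || a))) || b): β-rule — branch into T (!(c || (c -> !a)) && (!b == (!c || a)))  //  T b.
      branch 2.1 (add T (!(c || (c -> !a)) && (!b == (!c || a)))):
        T (!(c || (c -> !a)) && (!b == (!c || a))): α-rule — add T !(c || (c -> !a)), T (!b == (!c || a)).
        T !(c || (c -> !a)): α-rule — add F c, F (c -> !a).
        F (c -> !a): α-rule — add T c, F !a.
        × closes — contains both c and !c.
      branch 2.2 (add T b):
        F (!b && !b): β-rule — branch into F !b  //  F !b.
          branch 2.2.1 (add F !b):
            F ((c -> b) && !c): β-rule — branch into F (c -> b)  //  F !c.
              branch 2.2.1.1 (add F (c -> b)):
                F (c -> b): α-rule — add T c, F b.
                × closes — contains both b and !b.
              branch 2.2.1.2 (add F !c):
                ○ open, literals {b=1, c=1}.
          branch 2.2.2 (add F !b):
            F ((c -> b) && !c): β-rule — branch into F (c -> b)  //  F !c.
              branch 2.2.2.1 (add F (c -> b)):
                F (c -> b): α-rule — add T c, F b.
                × closes — contains both b and !b.
              branch 2.2.2.2 (add F !c):
                ○ open, literals {b=1, c=1}.
9 branches closed, 8 open.
An open branch gives a countermodel: b=0, c=1 (unmentioned atoms arbitrary); under it the original formula is false.

Not valid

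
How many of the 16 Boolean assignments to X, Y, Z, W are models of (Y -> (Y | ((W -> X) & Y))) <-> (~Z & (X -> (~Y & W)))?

Initial set: {((Y -> (Y | ((W -> X) & Y))) <-> (~Z & (X -> (~Y & W))))}.
((Y -> (Y | ((W -> X) & Y))) <-> (~Z & (X -> (~Y & W)))): β-rule — branch into (Y -> (Y | ((W -> X) & Y))), (~Z & (X -> (~Y & W)))  //  ~(Y -> (Y | ((W -> X) & Y))), ~(~Z & (X -> (~Y & W))).
  branch 1 (add (Y -> (Y | ((W -> X) & Y))), (~Z & (X -> (~Y & W)))):
    (~Z & (X -> (~Y & W))): α-rule — add ~Z, (X -> (~Y & W)).
    (Y -> (Y | ((W -> X) & Y))): β-rule — branch into ~Y  //  (Y | ((W -> X) & Y)).
      branch 1.1 (add ~Y):
        (X -> (~Y & W)): β-rule — branch into ~X  //  (~Y & W).
          branch 1.1.1 (add ~X):
            ○ open, literals {X=0, Y=0, Z=0}.
          branch 1.1.2 (add (~Y & W)):
            (~Y & W): α-rule — add ~Y, W.
            ○ open, literals {W=1, Y=0, Z=0}.
      branch 1.2 (add (Y | ((W -> X) & Y))):
        (X -> (~Y & W)): β-rule — branch into ~X  //  (~Y & W).
          branch 1.2.1 (add ~X):
            (Y | ((W -> X) & Y)): β-rule — branch into Y  //  ((W -> X) & Y).
              branch 1.2.1.1 (add Y):
                ○ open, literals {X=0, Y=1, Z=0}.
              branch 1.2.1.2 (add ((W -> X) & Y)):
                ((W -> X) & Y): α-rule — add (W -> X), Y.
                (W -> X): β-rule — branch into ~W  //  X.
                  branch 1.2.1.2.1 (add ~W):
                    ○ open, literals {W=0, X=0, Y=1, Z=0}.
                  branch 1.2.1.2.2 (add X):
                    × closes — contains both X and ~X.
          branch 1.2.2 (add (~Y & W)):
            (~Y & W): α-rule — add ~Y, W.
            (Y | ((W -> X) & Y)): β-rule — branch into Y  //  ((W -> X) & Y).
              branch 1.2.2.1 (add Y):
                × closes — contains both Y and ~Y.
              branch 1.2.2.2 (add ((W -> X) & Y)):
                ((W -> X) & Y): α-rule — add (W -> X), Y.
                × closes — contains both Y and ~Y.
  branch 2 (add ~(Y -> (Y | ((W -> X) & Y))), ~(~Z & (X -> (~Y & W)))):
    ~(Y -> (Y | ((W -> X) & Y))): α-rule — add Y, ~(Y | ((W -> X) & Y)).
    ~(Y | ((W -> X) & Y)): α-rule — add ~Y, ~((W -> X) & Y).
    × closes — contains both Y and ~Y.
4 branches closed, 4 open.
Each open branch fixes some atoms; the unmentioned ones are free. Counting distinct full assignments: branch {X=0, Y=0, Z=0} (W) contributes 2 new; branch {W=1, Y=0, Z=0} (X) contributes 1 new; branch {X=0, Y=1, Z=0} (W) contributes 2 new; branch {W=0, X=0, Y=1, Z=0} (none free) contributes 0 new. Total: 5.

5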